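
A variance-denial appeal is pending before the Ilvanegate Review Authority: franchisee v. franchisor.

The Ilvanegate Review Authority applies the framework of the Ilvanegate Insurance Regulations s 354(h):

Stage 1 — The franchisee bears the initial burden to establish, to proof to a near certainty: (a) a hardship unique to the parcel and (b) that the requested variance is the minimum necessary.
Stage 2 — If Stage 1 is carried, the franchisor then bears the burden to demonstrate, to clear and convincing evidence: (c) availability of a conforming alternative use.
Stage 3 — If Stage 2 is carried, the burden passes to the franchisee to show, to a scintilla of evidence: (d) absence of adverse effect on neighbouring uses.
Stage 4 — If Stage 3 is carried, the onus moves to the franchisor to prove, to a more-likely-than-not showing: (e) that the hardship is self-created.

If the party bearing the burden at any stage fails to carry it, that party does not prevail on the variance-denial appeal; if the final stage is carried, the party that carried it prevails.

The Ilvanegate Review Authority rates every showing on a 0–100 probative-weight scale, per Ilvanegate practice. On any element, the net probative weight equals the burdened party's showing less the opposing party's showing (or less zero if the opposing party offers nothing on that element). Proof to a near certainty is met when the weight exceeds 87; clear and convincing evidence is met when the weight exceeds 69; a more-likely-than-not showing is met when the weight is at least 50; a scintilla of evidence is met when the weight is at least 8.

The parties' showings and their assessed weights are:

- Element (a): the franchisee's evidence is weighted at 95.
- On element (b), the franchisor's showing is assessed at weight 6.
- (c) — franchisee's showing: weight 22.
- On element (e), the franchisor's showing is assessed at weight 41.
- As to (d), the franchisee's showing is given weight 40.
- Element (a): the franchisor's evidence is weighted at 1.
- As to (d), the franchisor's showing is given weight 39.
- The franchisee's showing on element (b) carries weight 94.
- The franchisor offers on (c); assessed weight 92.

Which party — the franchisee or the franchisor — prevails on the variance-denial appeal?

franchisor

At Stage 1 the franchisee must meet proof to a near certainty (weight exceeds 87): on (a) the weight is 95 less the opposing 1 gives net 94, > 87, so (a) meets the standard; on (b) the weight is 94 less the opposing 6 gives net 88, which does exceed 87, so (b) meets the standard.
  Stage 1 is satisfied; the onus moves to the franchisor.
At Stage 2 the franchisor must meet clear and convincing evidence (weight exceeds 69): on (c) the weight is 92 less the opposing 22 gives net 70, > 69, so (c) meets the standard.
  Stage 2 carried; the burden shifts to the franchisee.
At Stage 3 the franchisee must meet a scintilla of evidence (weight is at least 8): on (d) the weight is 40 less the opposing 39 gives net 1, which does not reach 8, so (d) does not meet the standard.
  Stage 3 not carried; the franchisee fails its burden.
So the franchisor prevails.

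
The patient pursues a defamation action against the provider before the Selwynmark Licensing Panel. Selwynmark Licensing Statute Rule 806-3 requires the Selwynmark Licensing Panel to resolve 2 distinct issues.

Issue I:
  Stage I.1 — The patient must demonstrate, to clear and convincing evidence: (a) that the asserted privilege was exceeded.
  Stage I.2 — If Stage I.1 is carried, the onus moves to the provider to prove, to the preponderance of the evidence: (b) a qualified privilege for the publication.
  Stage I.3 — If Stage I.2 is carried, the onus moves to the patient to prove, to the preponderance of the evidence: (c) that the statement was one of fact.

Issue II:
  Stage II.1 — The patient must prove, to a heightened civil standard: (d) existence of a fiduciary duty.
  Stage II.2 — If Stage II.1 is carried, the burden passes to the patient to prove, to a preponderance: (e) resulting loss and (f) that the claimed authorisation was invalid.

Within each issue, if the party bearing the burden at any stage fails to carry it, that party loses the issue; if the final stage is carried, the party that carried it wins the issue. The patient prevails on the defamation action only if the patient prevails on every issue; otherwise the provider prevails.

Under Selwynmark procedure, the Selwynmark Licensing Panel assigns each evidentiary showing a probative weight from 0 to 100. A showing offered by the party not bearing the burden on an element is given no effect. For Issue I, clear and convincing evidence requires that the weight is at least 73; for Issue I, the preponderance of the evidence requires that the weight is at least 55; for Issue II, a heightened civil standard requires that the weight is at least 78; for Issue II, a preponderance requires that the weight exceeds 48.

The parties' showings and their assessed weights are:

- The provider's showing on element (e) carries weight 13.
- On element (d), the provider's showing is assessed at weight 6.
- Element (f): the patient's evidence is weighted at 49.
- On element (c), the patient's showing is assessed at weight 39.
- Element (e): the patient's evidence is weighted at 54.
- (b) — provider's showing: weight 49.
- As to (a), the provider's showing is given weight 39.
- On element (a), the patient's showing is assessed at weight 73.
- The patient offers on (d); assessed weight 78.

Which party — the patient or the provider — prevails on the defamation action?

patient

— Issue I —
Stage I.1 (patient, clear and convincing evidence, weight is at least 73): (a) 73 (provider's 39 disregarded) ≥ 73 — meets.
  Stage I.1 carried; the burden shifts to the provider.
Stage I.2 (provider, the preponderance of the evidence, weight is at least 55): (b) 49 < 55 — fails.
  Stage I.2 not carried; the provider fails its burden.
So the patient prevails on this issue.
— Issue II —
At Stage II.1 the patient must meet a heightened civil standard (weight is at least 78): on (d) the weight is 78 (the provider's 6 is given no effect), which does reach 78, so (d) meets the standard.
  Stage II.1 is satisfied; the patient continues to bear the burden.
At Stage II.2 the patient must meet a preponderance (weight exceeds 48): on (e) the weight is 54 (the provider's 13 is given no effect), > 48, so (e) meets the standard; on (f) the weight is 49, which does exceed 48, so (f) meets the standard.
  Stage II.2 carried; the final stage is satisfied.
All stages carried — the patient prevails on this issue.
Per-issue: Issue I → patient; Issue II → patient. The patient must prevail on every issue; overall, the patient prevails.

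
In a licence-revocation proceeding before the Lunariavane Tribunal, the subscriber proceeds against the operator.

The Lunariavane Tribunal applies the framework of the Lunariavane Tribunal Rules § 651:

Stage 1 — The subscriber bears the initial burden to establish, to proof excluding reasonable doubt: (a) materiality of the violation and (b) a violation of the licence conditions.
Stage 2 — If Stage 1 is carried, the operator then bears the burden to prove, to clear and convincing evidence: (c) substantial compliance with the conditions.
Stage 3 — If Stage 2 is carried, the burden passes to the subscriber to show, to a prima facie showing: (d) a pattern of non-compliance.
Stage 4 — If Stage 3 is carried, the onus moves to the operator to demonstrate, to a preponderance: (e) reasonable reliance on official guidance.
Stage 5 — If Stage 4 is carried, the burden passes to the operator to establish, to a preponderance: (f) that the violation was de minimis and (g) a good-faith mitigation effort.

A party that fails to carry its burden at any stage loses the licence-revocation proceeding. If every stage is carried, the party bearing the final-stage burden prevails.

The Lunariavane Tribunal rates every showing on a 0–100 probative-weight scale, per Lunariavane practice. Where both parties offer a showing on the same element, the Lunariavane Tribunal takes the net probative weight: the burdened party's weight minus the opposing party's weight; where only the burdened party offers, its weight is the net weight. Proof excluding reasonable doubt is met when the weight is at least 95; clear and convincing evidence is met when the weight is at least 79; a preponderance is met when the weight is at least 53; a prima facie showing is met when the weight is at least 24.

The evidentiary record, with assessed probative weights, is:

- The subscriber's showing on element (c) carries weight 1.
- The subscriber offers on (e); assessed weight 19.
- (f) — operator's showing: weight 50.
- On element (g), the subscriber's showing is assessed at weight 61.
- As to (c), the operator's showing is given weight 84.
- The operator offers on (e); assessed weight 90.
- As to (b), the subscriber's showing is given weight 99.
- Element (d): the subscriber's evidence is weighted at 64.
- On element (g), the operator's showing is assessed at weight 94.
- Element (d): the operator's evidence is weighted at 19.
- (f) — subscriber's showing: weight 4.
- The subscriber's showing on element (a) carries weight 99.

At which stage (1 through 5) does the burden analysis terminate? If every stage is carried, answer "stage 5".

stage 5

Stage 1 (subscriber, proof excluding reasonable doubt, weight is at least 95): (a) 99 ≥ 95 — meets; (b) 99 ≥ 95 — meets.
  Stage 1 carried; the burden shifts to the operator.
Stage 2 (operator, clear and convincing evidence, weight is at least 79): (c) net 84−1=83 ≥ 79 — meets.
  All elements met. The burden passes to the subscriber.
Stage 3 (subscriber, a prima facie showing, weight is at least 24): (d) net 64−19=45 ≥ 24 — meets.
  Stage 3 carried; the burden shifts to the operator.
Stage 4 (operator, a preponderance, weight is at least 53): (e) net 90−19=71 ≥ 53 — meets.
  Stage 4 is satisfied; the operator continues to bear the burden.
Stage 5 (operator, a preponderance, weight is at least 53): (f) net 50−4=46 < 53 — fails; (g) net 94−61=33 < 53 — fails.
  The operator does not carry Stage 5.
So the subscriber prevails.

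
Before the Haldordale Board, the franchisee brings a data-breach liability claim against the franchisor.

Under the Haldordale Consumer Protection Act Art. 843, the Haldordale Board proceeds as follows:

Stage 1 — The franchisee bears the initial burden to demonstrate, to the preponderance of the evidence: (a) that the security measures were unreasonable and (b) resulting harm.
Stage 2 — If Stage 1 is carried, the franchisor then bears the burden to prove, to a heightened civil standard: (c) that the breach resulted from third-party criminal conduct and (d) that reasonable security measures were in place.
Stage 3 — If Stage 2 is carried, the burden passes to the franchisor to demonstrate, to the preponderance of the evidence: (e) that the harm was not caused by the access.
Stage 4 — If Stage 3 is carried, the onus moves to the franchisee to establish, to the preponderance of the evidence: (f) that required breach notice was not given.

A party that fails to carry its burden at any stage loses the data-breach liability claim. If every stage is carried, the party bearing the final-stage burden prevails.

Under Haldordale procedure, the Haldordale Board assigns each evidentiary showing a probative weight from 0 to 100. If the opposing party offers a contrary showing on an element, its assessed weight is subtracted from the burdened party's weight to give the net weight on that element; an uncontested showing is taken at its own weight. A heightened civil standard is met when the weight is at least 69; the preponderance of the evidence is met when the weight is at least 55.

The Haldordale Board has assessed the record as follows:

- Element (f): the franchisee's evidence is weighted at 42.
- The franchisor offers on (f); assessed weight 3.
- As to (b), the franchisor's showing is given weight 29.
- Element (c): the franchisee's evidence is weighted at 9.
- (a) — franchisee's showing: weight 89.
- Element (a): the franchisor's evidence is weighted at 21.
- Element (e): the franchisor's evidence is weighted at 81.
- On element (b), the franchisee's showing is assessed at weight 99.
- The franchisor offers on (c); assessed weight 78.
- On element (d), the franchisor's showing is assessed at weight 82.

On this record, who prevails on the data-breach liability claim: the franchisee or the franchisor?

franchisor

At Stage 1 the franchisee must meet the preponderance of the evidence (weight is at least 55): on (a) the weight is 89 less the opposing 21 gives net 68, ≥ 55, so (a) meets the standard; on (b) the weight is 99 less the opposing 29 gives net 70, ≥ 55, so (b) meets the standard.
  Stage 1 carried; the burden shifts to the franchisor.
At Stage 2 the franchisor must meet a heightened civil standard (weight is at least 69): on (c) the weight is 78 less the opposing 9 gives net 69, which does reach 69, so (c) meets the standard; on (d) the weight is 82, which does reach 69, so (d) meets the standard.
  Stage 2 is satisfied; the franchisor continues to bear the burden.
At Stage 3 the franchisor must meet the preponderance of the evidence (weight is at least 55): on (e) the weight is 81, ≥ 55, so (e) meets the standard.
  Stage 3 is satisfied; the onus moves to the franchisee.
At Stage 4 the franchisee must meet the preponderance of the evidence (weight is at least 55): on (f) the weight is 42 less the opposing 3 gives net 39, < 55, so (f) does not meet the standard.
  Not every element is met, so the franchisee fails to carry Stage 4.
So the franchisor prevails.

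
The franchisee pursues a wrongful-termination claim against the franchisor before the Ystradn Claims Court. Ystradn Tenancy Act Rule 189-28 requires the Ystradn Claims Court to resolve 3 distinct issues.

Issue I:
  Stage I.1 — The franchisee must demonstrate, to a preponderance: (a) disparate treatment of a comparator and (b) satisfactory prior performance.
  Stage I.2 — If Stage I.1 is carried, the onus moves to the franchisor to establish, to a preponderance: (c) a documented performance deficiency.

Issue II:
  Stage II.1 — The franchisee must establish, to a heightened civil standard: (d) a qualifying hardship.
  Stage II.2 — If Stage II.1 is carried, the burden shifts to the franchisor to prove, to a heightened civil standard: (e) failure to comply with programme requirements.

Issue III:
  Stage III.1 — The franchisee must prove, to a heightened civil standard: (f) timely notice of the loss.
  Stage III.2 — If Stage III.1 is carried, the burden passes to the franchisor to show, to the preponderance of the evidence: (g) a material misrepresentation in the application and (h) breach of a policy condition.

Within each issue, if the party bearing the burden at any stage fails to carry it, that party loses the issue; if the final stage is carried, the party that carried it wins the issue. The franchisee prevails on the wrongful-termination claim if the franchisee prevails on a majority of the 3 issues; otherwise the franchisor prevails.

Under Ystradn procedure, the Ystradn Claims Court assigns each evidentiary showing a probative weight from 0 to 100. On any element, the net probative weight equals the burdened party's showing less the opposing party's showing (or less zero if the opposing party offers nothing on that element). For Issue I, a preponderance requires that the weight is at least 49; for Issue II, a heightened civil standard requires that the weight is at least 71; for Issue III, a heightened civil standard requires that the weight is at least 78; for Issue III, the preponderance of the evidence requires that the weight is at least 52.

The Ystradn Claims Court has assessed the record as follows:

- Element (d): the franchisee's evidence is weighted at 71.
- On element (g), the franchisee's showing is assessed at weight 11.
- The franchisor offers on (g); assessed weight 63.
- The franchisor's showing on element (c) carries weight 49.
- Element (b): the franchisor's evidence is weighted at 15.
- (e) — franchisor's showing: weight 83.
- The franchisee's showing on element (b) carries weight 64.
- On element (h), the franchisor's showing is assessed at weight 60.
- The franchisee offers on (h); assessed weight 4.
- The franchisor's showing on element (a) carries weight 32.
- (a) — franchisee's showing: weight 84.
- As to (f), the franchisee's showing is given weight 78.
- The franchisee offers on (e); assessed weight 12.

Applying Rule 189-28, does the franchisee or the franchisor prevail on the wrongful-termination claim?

franchisor

— Issue I —
Stage I.1 — burden on franchisee; standard: a preponderance (weight is at least 49).
    (a): 84 − 32 = 52 ≥ 49 [met]
    (b): 64 − 15 = 49 ≥ 49 [met]
  Stage I.1 is satisfied; the onus moves to the franchisor.
Stage I.2 — burden on franchisor; standard: a preponderance (weight is at least 49).
    (c): 49 ≥ 49 [met]
  The franchisor carries the last stage.
All stages carried — the franchisor prevails on this issue.
— Issue II —
Stage II.1 (franchisee, a heightened civil standard, weight is at least 71): (d) 71 ≥ 71 — meets.
  Stage II.1 carried; the burden shifts to the franchisor.
Stage II.2 (franchisor, a heightened civil standard, weight is at least 71): (e) net 83−12=71 ≥ 71 — meets.
  Stage II.2 carried; the final stage is satisfied.
With every stage satisfied, the franchisor prevails on this issue.
— Issue III —
At Stage III.1 the franchisee must meet a heightened civil standard (weight is at least 78): on (f) the weight is 78, ≥ 78, so (f) meets the standard.
  Stage III.1 carried; the burden shifts to the franchisor.
At Stage III.2 the franchisor must meet the preponderance of the evidence (weight is at least 52): on (g) the weight is 63 less the opposing 11 gives net 52, which does reach 52, so (g) meets the standard; on (h) the weight is 60 less the opposing 4 gives net 56, which does reach 52, so (h) meets the standard.
  The franchisor carries the last stage.
With every stage satisfied, the franchisor prevails on this issue.
Per-issue: Issue I → franchisor; Issue II → franchisor; Issue III → franchisor. The franchisee must prevail on a majority of issues; overall, the franchisor prevails.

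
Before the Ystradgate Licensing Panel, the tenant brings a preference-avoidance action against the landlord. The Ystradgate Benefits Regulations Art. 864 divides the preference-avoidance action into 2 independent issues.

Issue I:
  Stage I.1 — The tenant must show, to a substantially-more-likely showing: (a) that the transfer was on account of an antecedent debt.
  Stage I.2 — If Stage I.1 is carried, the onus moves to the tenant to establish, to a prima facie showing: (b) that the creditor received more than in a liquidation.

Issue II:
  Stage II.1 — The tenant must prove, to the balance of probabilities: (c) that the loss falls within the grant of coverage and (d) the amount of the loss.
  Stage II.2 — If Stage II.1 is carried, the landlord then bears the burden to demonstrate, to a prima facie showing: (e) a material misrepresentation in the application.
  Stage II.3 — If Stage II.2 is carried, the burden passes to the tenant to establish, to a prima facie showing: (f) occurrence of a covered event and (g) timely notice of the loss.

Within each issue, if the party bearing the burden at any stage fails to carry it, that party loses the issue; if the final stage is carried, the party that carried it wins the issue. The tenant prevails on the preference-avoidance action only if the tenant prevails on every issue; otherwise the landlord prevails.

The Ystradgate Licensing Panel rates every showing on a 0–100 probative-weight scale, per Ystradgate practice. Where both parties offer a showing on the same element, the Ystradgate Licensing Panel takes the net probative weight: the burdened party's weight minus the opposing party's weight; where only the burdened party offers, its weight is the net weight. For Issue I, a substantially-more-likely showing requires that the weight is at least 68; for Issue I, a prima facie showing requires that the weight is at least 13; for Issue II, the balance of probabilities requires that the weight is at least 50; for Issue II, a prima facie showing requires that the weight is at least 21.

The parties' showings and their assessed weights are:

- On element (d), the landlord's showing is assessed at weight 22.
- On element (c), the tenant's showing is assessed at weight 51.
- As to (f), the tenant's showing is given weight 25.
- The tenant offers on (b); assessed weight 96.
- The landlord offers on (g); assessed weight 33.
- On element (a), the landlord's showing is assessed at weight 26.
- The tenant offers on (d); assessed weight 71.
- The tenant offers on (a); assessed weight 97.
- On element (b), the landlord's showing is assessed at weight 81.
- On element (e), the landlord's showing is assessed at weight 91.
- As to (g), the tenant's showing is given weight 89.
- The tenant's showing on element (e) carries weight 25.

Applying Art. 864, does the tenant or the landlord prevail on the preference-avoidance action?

landlord

— Issue I —
Stage I.1 — burden on tenant; standard: a substantially-more-likely showing (weight is at least 68).
    (a): 97 − 26 = 71 ≥ 68 [met]
  All elements met. The tenant retains the burden for Stage I.2.
Stage I.2 — burden on tenant; standard: a prima facie showing (weight is at least 13).
    (b): 96 − 81 = 15 ≥ 13 [met]
  The tenant carries the last stage.
All stages carried — the tenant prevails on this issue.
— Issue II —
Stage II.1 (tenant, the balance of probabilities, weight is at least 50): (c) 51 ≥ 50 — meets; (d) net 71−22=49 < 50 — fails.
  The tenant does not carry Stage II.1.
The landlord prevails on this issue.
Per-issue: Issue I → tenant; Issue II → landlord. The tenant must prevail on every issue; overall, the landlord prevails.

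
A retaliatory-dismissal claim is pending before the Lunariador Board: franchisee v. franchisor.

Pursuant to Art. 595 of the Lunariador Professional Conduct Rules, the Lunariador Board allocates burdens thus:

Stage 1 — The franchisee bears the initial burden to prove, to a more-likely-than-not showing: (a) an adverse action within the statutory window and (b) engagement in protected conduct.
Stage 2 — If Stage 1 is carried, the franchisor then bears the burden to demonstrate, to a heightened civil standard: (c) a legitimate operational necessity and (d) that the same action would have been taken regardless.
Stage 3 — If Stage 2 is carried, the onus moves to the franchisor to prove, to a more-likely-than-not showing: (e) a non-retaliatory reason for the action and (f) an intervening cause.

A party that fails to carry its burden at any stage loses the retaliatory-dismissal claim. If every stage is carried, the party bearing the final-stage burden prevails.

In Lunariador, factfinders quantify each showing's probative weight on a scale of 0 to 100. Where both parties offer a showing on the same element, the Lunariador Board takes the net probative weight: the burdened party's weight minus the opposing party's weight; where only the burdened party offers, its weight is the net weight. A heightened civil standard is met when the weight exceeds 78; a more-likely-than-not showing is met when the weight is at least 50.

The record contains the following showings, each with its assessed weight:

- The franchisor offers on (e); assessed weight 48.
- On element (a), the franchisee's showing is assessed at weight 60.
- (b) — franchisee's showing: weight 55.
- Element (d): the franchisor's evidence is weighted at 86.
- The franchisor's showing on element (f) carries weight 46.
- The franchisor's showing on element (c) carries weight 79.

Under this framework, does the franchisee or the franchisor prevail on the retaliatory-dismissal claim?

At Stage 1 the franchisee must meet a more-likely-than-not showing (weight is at least 50): on (a) the weight is 60, which does reach 50, so (a) meets the standard; on (b) the weight is 55, ≥ 50, so (b) meets the standard.
  Stage 1 is satisfied; the onus moves to the franchisor.
At Stage 2 the franchisor must meet a heightened civil standard (weight exceeds 78): on (c) the weight is 79, which does exceed 78, so (c) meets the standard; on (d) the weight is 86, > 78, so (d) meets the standard.
  Stage 2 is satisfied; the franchisor continues to bear the burden.
At Stage 3 the franchisor must meet a more-likely-than-not showing (weight is at least 50): on (e) the weight is 48, which does not reach 50, so (e) does not meet the standard; on (f) the weight is 46, < 50, so (f) does not meet the standard.
  Not every element is met, so the franchisor fails to carry Stage 3.
The analysis ends at Stage 3; the franchisee prevails.

franchisee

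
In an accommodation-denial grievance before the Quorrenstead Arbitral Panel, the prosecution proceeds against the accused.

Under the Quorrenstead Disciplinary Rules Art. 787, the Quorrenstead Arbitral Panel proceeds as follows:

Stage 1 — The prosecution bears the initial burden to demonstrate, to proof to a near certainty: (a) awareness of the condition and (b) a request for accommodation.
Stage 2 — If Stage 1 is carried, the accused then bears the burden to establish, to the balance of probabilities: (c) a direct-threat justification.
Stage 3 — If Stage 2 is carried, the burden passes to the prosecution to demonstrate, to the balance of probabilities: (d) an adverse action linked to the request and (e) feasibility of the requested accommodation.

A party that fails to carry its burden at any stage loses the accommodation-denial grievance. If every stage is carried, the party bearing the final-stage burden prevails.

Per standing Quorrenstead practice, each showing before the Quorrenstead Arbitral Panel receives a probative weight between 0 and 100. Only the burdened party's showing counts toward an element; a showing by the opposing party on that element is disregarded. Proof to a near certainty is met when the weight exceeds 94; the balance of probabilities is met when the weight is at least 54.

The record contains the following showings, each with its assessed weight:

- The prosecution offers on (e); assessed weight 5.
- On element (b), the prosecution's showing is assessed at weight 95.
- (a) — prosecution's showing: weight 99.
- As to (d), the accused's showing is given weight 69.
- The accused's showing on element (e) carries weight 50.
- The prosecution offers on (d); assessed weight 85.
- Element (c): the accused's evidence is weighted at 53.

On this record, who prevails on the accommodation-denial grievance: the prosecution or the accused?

prosecution

Stage 1 — burden on prosecution; standard: proof to a near certainty (weight exceeds 94).
    (a): 99 > 94 [met]
    (b): 95 > 94 [met]
  Stage 1 carried; the burden shifts to the accused.
Stage 2 — burden on accused; standard: the balance of probabilities (weight is at least 54).
    (c): 53 < 54 [not met]
  The accused does not carry Stage 2.
So the prosecution prevails.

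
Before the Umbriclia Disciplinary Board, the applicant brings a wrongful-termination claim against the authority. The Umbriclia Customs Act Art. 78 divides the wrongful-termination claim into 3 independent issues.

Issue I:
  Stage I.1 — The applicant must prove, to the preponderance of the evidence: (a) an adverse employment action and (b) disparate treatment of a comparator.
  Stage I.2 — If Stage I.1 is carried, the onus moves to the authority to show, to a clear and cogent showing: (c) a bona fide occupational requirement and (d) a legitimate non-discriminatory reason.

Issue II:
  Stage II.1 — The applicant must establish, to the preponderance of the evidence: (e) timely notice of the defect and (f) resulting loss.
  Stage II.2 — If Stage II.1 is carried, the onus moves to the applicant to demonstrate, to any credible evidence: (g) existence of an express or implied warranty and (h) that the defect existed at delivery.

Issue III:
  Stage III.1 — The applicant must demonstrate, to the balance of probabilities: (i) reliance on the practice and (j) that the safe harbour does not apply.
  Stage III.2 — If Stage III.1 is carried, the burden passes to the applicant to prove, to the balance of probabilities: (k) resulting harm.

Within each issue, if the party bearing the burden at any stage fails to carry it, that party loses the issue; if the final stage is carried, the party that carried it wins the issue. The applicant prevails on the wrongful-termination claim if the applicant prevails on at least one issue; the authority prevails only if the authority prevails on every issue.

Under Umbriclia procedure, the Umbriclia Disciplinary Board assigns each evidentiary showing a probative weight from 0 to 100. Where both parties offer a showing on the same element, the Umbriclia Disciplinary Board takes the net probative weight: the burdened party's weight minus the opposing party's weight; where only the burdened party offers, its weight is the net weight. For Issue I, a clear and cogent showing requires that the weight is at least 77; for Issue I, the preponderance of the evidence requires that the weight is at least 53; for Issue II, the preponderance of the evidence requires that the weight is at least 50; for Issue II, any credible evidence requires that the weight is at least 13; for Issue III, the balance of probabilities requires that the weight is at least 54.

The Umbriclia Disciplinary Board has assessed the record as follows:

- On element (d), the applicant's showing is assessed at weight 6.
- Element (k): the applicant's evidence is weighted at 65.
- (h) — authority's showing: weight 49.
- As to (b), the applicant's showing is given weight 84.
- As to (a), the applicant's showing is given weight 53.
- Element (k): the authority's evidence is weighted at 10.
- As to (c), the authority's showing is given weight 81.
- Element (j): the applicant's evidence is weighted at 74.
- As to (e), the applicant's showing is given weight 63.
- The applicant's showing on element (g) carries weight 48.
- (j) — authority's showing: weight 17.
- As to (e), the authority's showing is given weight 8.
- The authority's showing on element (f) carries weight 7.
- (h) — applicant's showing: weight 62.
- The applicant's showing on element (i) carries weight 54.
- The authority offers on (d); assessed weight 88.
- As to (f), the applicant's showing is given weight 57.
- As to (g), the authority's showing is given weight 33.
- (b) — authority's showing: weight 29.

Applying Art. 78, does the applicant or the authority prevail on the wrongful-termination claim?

applicant

— Issue I —
At Stage I.1 the applicant must meet the preponderance of the evidence (weight is at least 53): on (a) the weight is 53, which does reach 53, so (a) meets the standard; on (b) the weight is 84 less the opposing 29 gives net 55, ≥ 53, so (b) meets the standard.
  All elements met. The burden passes to the authority.
At Stage I.2 the authority must meet a clear and cogent showing (weight is at least 77): on (c) the weight is 81, ≥ 77, so (c) meets the standard; on (d) the weight is 88 less the opposing 6 gives net 82, which does reach 77, so (d) meets the standard.
  Stage I.2 carried; the final stage is satisfied.
With every stage satisfied, the authority prevails on this issue.
— Issue II —
At Stage II.1 the applicant must meet the preponderance of the evidence (weight is at least 50): on (e) the weight is 63 less the opposing 8 gives net 55, which does reach 50, so (e) meets the standard; on (f) the weight is 57 less the opposing 7 gives net 50, ≥ 50, so (f) meets the standard.
  All elements met. The applicant retains the burden for Stage II.2.
At Stage II.2 the applicant must meet any credible evidence (weight is at least 13): on (g) the weight is 48 less the opposing 33 gives net 15, which does reach 13, so (g) meets the standard; on (h) the weight is 62 less the opposing 49 gives net 13, ≥ 13, so (h) meets the standard.
  All elements met at the final stage.
With every stage satisfied, the applicant prevails on this issue.
— Issue III —
At Stage III.1 the applicant must meet the balance of probabilities (weight is at least 54): on (i) the weight is 54, which does reach 54, so (i) meets the standard; on (j) the weight is 74 less the opposing 17 gives net 57, ≥ 54, so (j) meets the standard.
  All elements met. The applicant retains the burden for Stage III.2.
At Stage III.2 the applicant must meet the balance of probabilities (weight is at least 54): on (k) the weight is 65 less the opposing 10 gives net 55, which does reach 54, so (k) meets the standard.
  All elements met at the final stage.
All stages carried — the applicant prevails on this issue.
Per-issue: Issue I → authority; Issue II → applicant; Issue III → applicant. The applicant must prevail on at least one issue; overall, the applicant prevails.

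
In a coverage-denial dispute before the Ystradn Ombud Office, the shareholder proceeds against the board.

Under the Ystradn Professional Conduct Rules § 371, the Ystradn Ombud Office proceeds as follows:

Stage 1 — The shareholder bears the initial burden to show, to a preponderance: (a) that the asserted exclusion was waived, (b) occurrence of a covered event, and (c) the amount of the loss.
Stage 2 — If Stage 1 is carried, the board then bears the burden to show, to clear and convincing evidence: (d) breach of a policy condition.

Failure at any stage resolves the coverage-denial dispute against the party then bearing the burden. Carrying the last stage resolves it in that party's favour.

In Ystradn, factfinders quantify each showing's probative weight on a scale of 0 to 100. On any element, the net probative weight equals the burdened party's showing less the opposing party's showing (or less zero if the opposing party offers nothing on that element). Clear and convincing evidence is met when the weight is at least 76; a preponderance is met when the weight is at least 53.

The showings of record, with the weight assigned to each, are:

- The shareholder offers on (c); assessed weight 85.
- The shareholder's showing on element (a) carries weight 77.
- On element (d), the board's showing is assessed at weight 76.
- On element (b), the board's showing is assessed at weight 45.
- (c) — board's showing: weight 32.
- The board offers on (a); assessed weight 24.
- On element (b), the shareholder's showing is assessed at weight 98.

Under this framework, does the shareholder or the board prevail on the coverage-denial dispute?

board

At Stage 1 the shareholder must meet a preponderance (weight is at least 53): on (a) the weight is 77 less the opposing 24 gives net 53, which does reach 53, so (a) meets the standard; on (b) the weight is 98 less the opposing 45 gives net 53, which does reach 53, so (b) meets the standard; on (c) the weight is 85 less the opposing 32 gives net 53, ≥ 53, so (c) meets the standard.
  Stage 1 is satisfied; the onus moves to the board.
At Stage 2 the board must meet clear and convincing evidence (weight is at least 76): on (d) the weight is 76, which does reach 76, so (d) meets the standard.
  The board carries the last stage.
With every stage satisfied, the board prevails.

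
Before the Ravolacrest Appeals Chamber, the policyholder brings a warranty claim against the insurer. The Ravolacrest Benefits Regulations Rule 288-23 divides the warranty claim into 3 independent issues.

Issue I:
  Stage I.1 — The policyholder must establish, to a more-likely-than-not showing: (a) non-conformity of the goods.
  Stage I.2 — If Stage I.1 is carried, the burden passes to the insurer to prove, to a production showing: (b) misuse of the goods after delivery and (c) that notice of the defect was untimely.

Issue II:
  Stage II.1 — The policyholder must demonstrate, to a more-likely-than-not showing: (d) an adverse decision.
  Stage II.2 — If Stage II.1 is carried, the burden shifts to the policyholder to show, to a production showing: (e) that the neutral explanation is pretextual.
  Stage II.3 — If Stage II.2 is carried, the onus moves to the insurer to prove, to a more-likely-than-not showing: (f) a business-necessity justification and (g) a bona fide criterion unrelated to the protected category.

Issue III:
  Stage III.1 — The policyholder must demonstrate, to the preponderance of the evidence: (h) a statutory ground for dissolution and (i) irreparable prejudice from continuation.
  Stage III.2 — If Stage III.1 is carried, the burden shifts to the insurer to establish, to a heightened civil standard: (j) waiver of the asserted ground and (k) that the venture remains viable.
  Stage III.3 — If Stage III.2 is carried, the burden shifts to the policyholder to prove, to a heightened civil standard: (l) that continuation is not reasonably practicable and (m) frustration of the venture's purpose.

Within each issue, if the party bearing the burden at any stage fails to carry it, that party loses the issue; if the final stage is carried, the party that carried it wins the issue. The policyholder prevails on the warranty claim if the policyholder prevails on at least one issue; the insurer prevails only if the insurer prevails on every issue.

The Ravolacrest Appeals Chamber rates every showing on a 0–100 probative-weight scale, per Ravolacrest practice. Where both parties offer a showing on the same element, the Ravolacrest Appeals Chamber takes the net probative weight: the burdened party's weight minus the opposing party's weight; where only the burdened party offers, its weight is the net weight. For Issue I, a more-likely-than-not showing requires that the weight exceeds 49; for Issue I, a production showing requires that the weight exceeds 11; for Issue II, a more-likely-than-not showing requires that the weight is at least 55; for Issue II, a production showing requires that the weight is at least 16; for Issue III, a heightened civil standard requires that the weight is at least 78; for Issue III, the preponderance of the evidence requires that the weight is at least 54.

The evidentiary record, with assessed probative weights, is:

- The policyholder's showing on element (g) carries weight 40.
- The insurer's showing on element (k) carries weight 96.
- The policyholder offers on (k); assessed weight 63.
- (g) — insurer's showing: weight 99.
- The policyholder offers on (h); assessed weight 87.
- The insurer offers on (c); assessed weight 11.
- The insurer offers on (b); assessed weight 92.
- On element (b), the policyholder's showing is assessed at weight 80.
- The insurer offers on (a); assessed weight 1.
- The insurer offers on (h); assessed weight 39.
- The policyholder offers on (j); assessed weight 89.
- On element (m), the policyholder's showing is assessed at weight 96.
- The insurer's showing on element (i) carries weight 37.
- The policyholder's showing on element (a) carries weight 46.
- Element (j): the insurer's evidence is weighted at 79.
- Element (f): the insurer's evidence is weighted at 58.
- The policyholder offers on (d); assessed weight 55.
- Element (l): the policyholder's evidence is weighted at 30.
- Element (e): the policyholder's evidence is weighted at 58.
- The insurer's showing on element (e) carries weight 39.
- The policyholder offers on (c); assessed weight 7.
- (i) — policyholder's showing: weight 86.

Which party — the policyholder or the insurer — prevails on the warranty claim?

— Issue I —
Stage I.1 — burden on policyholder; standard: a more-likely-than-not showing (weight exceeds 49).
    (a): 46 − 1 = 45 ≤ 49 [not met]
  Not every element is met, so the policyholder fails to carry Stage I.1.
The analysis ends at Stage I.1; the insurer prevails on this issue.
— Issue II —
Stage II.1 (policyholder, a more-likely-than-not showing, weight is at least 55): (d) 55 ≥ 55 — meets.
  Stage II.1 is satisfied; the policyholder continues to bear the burden.
Stage II.2 (policyholder, a production showing, weight is at least 16): (e) net 58−39=19 ≥ 16 — meets.
  All elements met. The burden passes to the insurer.
Stage II.3 (insurer, a more-likely-than-not showing, weight is at least 55): (f) 58 ≥ 55 — meets; (g) net 99−40=59 ≥ 55 — meets.
  All elements met at the final stage.
All stages carried — the insurer prevails on this issue.
— Issue III —
Stage III.1 — burden on policyholder; standard: the preponderance of the evidence (weight is at least 54).
    (h): 87 − 39 = 48 < 54 [not met]
    (i): 86 − 37 = 49 < 54 [not met]
  The policyholder does not carry Stage III.1.
The analysis ends at Stage III.1; the insurer prevails on this issue.
Per-issue: Issue I → insurer; Issue II → insurer; Issue III → insurer. The policyholder must prevail on at least one issue; overall, the insurer prevails.

insurer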